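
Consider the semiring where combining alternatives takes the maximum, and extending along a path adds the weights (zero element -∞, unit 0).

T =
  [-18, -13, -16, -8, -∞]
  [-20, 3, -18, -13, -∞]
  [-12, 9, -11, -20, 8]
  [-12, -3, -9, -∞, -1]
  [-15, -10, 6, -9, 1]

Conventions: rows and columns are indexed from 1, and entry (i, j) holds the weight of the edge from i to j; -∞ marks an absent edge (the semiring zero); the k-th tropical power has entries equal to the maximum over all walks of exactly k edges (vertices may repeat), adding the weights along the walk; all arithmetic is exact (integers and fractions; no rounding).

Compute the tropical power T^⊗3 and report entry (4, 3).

T^⊗2:
  [-20, -7, -17, -26, -8]
  [-17, 6, -15, -10, -10]
  [-7, 12, 14, -1, 9]
  [-16, 0, 5, -10, 0]
  [-6, 15, 7, -8, 14]
T^⊗3:
  [-23, -4, -2, -17, -7]
  [-14, 9, -4, -7, -7]
  [2, 23, 15, 0, 22]
  [-7, 14, 6, -9, 13]
  [-1, 18, 20, 5, 15]
Key observation: the optimum is the walk 4->5->5->3, with weight (-1) + 1 + 6 = 6.
Optimal value attained by: walk 4->5->5->3.
Answer: (T^⊗3)[4][3] = 6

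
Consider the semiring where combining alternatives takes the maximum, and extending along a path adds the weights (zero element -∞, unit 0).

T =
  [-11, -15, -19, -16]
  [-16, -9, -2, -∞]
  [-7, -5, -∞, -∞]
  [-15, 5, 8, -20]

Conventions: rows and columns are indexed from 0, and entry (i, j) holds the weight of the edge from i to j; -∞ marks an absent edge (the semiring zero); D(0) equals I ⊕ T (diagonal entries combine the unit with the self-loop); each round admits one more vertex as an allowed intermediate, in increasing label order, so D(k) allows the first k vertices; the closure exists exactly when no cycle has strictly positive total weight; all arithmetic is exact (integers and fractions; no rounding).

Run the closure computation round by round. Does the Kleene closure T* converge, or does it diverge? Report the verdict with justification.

D(0):
  [0, -15, -19, -16]
  [-16, 0, -2, -∞]
  [-7, -5, 0, -∞]
  [-15, 5, 8, 0]
D(1):
  [0, -15, -19, -16]
  [-16, 0, -2, -32]
  [-7, -5, 0, -23]
  [-15, 5, 8, 0]
D(2):
  [0, -15, -17, -16]
  [-16, 0, -2, -32]
  [-7, -5, 0, -23]
  [-11, 5, 8, 0]
D(3):
  [0, -15, -17, -16]
  [-9, 0, -2, -25]
  [-7, -5, 0, -23]
  [1, 5, 8, 0]
D(4):
  [0, -11, -8, -16]
  [-9, 0, -2, -25]
  [-7, -5, 0, -23]
  [1, 5, 8, 0]
Key observation: every diagonal entry stays at the unit through all rounds, so no improving cycle exists.
Answer: CONVERGES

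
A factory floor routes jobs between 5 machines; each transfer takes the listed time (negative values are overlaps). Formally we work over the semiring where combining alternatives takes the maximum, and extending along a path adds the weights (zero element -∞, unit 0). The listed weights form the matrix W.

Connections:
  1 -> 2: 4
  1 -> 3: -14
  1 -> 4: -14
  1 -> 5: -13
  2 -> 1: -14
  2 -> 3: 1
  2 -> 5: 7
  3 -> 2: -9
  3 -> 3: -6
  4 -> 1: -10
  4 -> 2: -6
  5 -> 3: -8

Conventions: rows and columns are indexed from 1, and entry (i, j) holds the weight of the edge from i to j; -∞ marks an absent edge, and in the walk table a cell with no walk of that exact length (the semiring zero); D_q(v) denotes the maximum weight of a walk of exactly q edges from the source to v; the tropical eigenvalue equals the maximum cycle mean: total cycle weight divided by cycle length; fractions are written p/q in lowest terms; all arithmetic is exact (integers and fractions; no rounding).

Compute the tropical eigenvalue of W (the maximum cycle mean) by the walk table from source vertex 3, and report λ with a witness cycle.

q=0: [-∞, -∞, 0, -∞, -∞]
q=1: [-∞, -9, -6, -∞, -∞]
q=2: [-23, -15, -8, -∞, -2]
q=3: [-29, -17, -10, -37, -8]
q=4: [-31, -19, -16, -43, -10]
q=5: [-33, -25, -18, -45, -12]
Optimal cycle mean attained by: cycle 2->5->3->2, total 7 + (-8) + (-9), length 3.
Answer: λ = -10/3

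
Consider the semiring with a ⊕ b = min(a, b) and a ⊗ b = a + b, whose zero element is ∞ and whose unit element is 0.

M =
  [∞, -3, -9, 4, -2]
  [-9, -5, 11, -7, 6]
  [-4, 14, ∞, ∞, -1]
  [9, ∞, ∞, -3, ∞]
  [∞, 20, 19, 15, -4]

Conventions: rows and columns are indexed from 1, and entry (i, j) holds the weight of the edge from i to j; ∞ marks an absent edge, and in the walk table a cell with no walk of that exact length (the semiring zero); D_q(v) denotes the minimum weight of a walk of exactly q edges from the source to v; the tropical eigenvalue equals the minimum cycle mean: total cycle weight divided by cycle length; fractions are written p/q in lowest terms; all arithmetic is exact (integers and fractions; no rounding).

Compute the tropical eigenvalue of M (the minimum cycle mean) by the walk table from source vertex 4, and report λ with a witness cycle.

q=0: [∞, ∞, ∞, 0, ∞]
q=1: [9, ∞, ∞, -3, ∞]
q=2: [6, 6, 0, -6, 7]
q=3: [-4, 1, -3, -9, -1]
q=4: [-8, -7, -13, -12, -6]
q=5: [-17, -12, -17, -15, -14]
Optimal cycle mean attained by: cycle 1->3->1, total (-9) + (-4), length 2.
Answer: λ = -13/2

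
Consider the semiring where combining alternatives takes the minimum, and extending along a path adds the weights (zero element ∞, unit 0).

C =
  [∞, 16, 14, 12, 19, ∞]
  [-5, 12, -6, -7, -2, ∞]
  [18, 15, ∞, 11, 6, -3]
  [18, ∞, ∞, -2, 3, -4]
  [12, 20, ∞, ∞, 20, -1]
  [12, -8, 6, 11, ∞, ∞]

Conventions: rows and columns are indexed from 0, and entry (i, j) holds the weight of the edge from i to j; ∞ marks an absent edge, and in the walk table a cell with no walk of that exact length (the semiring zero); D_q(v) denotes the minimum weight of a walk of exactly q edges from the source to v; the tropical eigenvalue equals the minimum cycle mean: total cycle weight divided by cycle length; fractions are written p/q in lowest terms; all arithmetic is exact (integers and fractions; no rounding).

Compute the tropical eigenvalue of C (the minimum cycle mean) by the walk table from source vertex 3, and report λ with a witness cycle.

q=0: [∞, ∞, ∞, 0, ∞, ∞]
q=1: [18, ∞, ∞, -2, 3, -4]
q=2: [8, -12, 2, -4, 1, -6]
q=3: [-17, -14, -18, -19, -14, -8]
q=4: [-19, -16, -20, -21, -16, -23]
q=5: [-21, -31, -22, -23, -18, -25]
q=6: [-36, -33, -37, -38, -33, -27]
Optimal cycle mean attained by: cycle 1->3->5->1, total (-7) + (-4) + (-8), length 3.
Answer: λ = -19/3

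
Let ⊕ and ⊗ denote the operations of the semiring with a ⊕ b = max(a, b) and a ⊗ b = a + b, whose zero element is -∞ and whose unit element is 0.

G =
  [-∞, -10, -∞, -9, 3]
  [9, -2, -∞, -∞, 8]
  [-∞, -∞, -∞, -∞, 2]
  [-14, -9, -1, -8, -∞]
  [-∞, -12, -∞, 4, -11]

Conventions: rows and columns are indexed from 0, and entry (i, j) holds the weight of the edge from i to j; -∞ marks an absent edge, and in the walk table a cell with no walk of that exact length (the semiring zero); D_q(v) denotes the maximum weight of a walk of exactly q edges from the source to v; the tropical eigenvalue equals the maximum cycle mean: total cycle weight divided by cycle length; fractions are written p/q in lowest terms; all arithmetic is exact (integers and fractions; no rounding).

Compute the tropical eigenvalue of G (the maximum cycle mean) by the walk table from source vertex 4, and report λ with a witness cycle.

q=0: [-∞, -∞, -∞, -∞, 0]
q=1: [-∞, -12, -∞, 4, -11]
q=2: [-3, -5, 3, -4, -4]
q=3: [4, -7, -5, 0, 5]
q=4: [2, -6, -1, 9, 7]
q=5: [3, 0, 8, 11, 5]
Optimal cycle mean attained by: cycle 0->4->3->1->0, total 3 + 4 + (-9) + 9, length 4.
Answer: λ = 7/4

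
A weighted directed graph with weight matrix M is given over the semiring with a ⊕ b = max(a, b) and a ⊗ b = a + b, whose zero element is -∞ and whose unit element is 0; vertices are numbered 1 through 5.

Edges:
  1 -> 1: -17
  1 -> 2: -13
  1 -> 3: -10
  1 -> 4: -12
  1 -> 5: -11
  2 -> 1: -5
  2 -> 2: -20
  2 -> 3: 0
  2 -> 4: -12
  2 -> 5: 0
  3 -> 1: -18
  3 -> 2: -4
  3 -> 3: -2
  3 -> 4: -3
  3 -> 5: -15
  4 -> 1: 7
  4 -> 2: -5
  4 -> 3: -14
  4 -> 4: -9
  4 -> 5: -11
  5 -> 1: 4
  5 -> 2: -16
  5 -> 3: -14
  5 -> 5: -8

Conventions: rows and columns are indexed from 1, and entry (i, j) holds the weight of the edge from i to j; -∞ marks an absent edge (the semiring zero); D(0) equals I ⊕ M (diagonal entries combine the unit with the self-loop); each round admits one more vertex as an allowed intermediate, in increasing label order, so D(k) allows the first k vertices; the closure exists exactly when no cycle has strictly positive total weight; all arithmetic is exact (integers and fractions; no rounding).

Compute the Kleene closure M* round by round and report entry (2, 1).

D(0):
  [0, -13, -10, -12, -11]
  [-5, 0, 0, -12, 0]
  [-18, -4, 0, -3, -15]
  [7, -5, -14, 0, -11]
  [4, -16, -14, -∞, 0]
D(1):
  [0, -13, -10, -12, -11]
  [-5, 0, 0, -12, 0]
  [-18, -4, 0, -3, -15]
  [7, -5, -3, 0, -4]
  [4, -9, -6, -8, 0]
D(2):
  [0, -13, -10, -12, -11]
  [-5, 0, 0, -12, 0]
  [-9, -4, 0, -3, -4]
  [7, -5, -3, 0, -4]
  [4, -9, -6, -8, 0]
D(3):
  [0, -13, -10, -12, -11]
  [-5, 0, 0, -3, 0]
  [-9, -4, 0, -3, -4]
  [7, -5, -3, 0, -4]
  [4, -9, -6, -8, 0]
D(4):
  [0, -13, -10, -12, -11]
  [4, 0, 0, -3, 0]
  [4, -4, 0, -3, -4]
  [7, -5, -3, 0, -4]
  [4, -9, -6, -8, 0]
D(5):
  [0, -13, -10, -12, -11]
  [4, 0, 0, -3, 0]
  [4, -4, 0, -3, -4]
  [7, -5, -3, 0, -4]
  [4, -9, -6, -8, 0]
Answer: M*[2][1] = 4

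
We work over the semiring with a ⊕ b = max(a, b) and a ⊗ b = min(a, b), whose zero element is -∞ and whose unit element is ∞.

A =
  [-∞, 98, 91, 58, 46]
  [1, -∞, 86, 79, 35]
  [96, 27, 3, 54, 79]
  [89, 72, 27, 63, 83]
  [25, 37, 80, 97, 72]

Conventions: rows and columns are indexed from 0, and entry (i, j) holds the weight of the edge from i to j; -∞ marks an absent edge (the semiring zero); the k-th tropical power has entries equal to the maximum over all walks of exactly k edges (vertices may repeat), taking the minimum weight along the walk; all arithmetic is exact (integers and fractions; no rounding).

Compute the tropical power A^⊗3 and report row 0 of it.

A^⊗2:
  [91, 58, 86, 79, 79]
  [86, 72, 35, 63, 79]
  [54, 96, 91, 79, 72]
  [63, 89, 89, 83, 72]
  [89, 72, 72, 72, 83]
A^⊗3:
  [86, 91, 91, 79, 79]
  [63, 86, 86, 79, 72]
  [91, 72, 86, 79, 79]
  [89, 72, 86, 79, 83]
  [72, 89, 89, 83, 72]
Answer: row 0 of A^⊗3 = [86, 91, 91, 79, 79]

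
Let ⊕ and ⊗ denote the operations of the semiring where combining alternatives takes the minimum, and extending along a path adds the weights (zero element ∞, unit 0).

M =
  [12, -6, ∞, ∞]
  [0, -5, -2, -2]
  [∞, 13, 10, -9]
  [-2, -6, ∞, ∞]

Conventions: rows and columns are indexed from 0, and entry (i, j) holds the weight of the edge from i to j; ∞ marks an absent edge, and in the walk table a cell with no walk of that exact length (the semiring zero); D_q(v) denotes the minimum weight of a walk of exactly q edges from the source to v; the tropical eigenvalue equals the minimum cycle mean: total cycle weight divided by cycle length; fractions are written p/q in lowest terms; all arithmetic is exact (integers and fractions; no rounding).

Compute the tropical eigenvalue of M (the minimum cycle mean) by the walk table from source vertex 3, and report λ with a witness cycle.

q=0: [∞, ∞, ∞, 0]
q=1: [-2, -6, ∞, ∞]
q=2: [-6, -11, -8, -8]
q=3: [-11, -16, -13, -17]
q=4: [-19, -23, -18, -22]
Optimal cycle mean attained by: cycle 1->2->3->1, total (-2) + (-9) + (-6), length 3.
Answer: λ = -17/3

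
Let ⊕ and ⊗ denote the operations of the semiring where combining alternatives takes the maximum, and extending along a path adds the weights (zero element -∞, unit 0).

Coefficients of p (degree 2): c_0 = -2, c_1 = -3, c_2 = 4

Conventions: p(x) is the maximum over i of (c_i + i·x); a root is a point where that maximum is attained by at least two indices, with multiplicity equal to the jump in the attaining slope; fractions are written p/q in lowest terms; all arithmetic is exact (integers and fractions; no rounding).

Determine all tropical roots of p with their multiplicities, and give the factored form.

hull edge (i=0, c=-2) to (i=2, c=4): slope 3, span 2
Factored form: p(x) = 4 ⊗ (x ⊕ (-3)) ⊗ (x ⊕ (-3))
Answer: roots = -3 (mult 2)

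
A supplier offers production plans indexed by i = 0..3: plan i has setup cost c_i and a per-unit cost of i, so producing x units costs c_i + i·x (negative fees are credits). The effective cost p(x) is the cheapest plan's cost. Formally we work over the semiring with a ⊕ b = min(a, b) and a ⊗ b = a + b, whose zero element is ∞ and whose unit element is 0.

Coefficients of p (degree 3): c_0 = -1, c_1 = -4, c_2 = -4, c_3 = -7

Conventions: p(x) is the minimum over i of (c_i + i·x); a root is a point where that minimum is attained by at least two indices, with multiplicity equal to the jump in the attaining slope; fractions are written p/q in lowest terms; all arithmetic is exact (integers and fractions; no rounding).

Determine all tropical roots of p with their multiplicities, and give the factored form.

hull edge (i=0, c=-1) to (i=1, c=-4): slope -3, span 1
hull edge (i=1, c=-4) to (i=3, c=-7): slope -3/2, span 2
Factored form: p(x) = -7 ⊗ (x ⊕ 3/2) ⊗ (x ⊕ 3/2) ⊗ (x ⊕ 3)
Answer: roots = 3/2 (mult 2), 3 (mult 1)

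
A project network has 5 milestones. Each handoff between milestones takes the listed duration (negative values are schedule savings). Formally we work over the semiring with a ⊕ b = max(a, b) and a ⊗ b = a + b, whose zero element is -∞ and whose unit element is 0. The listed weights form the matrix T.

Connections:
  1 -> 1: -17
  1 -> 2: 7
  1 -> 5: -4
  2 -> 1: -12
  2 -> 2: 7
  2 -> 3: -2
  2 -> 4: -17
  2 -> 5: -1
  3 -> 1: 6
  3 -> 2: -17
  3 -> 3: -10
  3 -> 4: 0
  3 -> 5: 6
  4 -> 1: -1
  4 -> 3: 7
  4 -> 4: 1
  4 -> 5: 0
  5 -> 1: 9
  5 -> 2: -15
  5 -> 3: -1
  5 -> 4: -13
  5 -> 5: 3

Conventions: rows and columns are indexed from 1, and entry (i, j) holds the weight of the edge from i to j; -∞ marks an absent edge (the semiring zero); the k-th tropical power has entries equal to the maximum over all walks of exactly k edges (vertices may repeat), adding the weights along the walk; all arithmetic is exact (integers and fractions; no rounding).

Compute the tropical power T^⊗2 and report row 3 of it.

T^⊗2:
  [5, 14, 5, -10, 6]
  [8, 14, 5, -2, 6]
  [15, 13, 7, 1, 9]
  [13, 6, 8, 7, 13]
  [12, 16, 2, -1, 6]
Answer: row 3 of T^⊗2 = [15, 13, 7, 1, 9]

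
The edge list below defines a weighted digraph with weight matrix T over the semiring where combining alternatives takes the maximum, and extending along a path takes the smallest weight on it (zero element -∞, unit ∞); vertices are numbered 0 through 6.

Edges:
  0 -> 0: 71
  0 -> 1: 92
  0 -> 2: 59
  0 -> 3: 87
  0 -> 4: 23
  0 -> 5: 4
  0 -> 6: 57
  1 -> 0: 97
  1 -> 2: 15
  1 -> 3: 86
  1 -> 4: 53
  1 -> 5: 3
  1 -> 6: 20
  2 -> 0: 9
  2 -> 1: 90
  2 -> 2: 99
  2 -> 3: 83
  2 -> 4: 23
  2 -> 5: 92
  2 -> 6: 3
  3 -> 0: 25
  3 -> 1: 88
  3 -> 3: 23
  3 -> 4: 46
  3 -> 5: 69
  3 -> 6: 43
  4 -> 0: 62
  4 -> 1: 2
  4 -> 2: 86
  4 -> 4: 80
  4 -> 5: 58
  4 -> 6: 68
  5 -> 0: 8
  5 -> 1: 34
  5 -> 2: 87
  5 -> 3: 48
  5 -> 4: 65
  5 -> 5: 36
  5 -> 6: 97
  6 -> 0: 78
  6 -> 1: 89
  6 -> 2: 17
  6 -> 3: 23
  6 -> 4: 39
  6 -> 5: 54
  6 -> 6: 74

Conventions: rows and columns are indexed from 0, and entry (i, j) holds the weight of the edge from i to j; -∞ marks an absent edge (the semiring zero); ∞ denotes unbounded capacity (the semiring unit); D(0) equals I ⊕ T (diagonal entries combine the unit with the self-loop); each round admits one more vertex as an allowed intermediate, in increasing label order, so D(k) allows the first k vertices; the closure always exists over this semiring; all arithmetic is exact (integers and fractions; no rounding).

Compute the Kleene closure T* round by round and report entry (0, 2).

D(0):
  [∞, 92, 59, 87, 23, 4, 57]
  [97, ∞, 15, 86, 53, 3, 20]
  [9, 90, ∞, 83, 23, 92, 3]
  [25, 88, -∞, ∞, 46, 69, 43]
  [62, 2, 86, -∞, ∞, 58, 68]
  [8, 34, 87, 48, 65, ∞, 97]
  [78, 89, 17, 23, 39, 54, ∞]
D(1):
  [∞, 92, 59, 87, 23, 4, 57]
  [97, ∞, 59, 87, 53, 4, 57]
  [9, 90, ∞, 83, 23, 92, 9]
  [25, 88, 25, ∞, 46, 69, 43]
  [62, 62, 86, 62, ∞, 58, 68]
  [8, 34, 87, 48, 65, ∞, 97]
  [78, 89, 59, 78, 39, 54, ∞]
D(2):
  [∞, 92, 59, 87, 53, 4, 57]
  [97, ∞, 59, 87, 53, 4, 57]
  [90, 90, ∞, 87, 53, 92, 57]
  [88, 88, 59, ∞, 53, 69, 57]
  [62, 62, 86, 62, ∞, 58, 68]
  [34, 34, 87, 48, 65, ∞, 97]
  [89, 89, 59, 87, 53, 54, ∞]
D(3):
  [∞, 92, 59, 87, 53, 59, 57]
  [97, ∞, 59, 87, 53, 59, 57]
  [90, 90, ∞, 87, 53, 92, 57]
  [88, 88, 59, ∞, 53, 69, 57]
  [86, 86, 86, 86, ∞, 86, 68]
  [87, 87, 87, 87, 65, ∞, 97]
  [89, 89, 59, 87, 53, 59, ∞]
D(4):
  [∞, 92, 59, 87, 53, 69, 57]
  [97, ∞, 59, 87, 53, 69, 57]
  [90, 90, ∞, 87, 53, 92, 57]
  [88, 88, 59, ∞, 53, 69, 57]
  [86, 86, 86, 86, ∞, 86, 68]
  [87, 87, 87, 87, 65, ∞, 97]
  [89, 89, 59, 87, 53, 69, ∞]
D(5):
  [∞, 92, 59, 87, 53, 69, 57]
  [97, ∞, 59, 87, 53, 69, 57]
  [90, 90, ∞, 87, 53, 92, 57]
  [88, 88, 59, ∞, 53, 69, 57]
  [86, 86, 86, 86, ∞, 86, 68]
  [87, 87, 87, 87, 65, ∞, 97]
  [89, 89, 59, 87, 53, 69, ∞]
D(6):
  [∞, 92, 69, 87, 65, 69, 69]
  [97, ∞, 69, 87, 65, 69, 69]
  [90, 90, ∞, 87, 65, 92, 92]
  [88, 88, 69, ∞, 65, 69, 69]
  [86, 86, 86, 86, ∞, 86, 86]
  [87, 87, 87, 87, 65, ∞, 97]
  [89, 89, 69, 87, 65, 69, ∞]
D(7):
  [∞, 92, 69, 87, 65, 69, 69]
  [97, ∞, 69, 87, 65, 69, 69]
  [90, 90, ∞, 87, 65, 92, 92]
  [88, 88, 69, ∞, 65, 69, 69]
  [86, 86, 86, 86, ∞, 86, 86]
  [89, 89, 87, 87, 65, ∞, 97]
  [89, 89, 69, 87, 65, 69, ∞]
Answer: T*[0][2] = 69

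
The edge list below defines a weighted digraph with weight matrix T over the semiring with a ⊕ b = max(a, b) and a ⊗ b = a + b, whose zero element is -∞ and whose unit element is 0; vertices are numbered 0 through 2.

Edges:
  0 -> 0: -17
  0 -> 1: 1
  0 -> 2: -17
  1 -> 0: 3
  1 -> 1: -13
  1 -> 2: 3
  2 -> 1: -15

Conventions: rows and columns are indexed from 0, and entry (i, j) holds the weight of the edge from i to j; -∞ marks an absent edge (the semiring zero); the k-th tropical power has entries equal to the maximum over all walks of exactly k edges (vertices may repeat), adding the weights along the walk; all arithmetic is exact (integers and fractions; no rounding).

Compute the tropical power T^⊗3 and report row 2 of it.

T^⊗2:
  [4, -12, 4]
  [-10, 4, -10]
  [-12, -28, -12]
T^⊗3:
  [-9, 5, -9]
  [7, -9, 7]
  [-25, -11, -25]
Answer: row 2 of T^⊗3 = [-25, -11, -25]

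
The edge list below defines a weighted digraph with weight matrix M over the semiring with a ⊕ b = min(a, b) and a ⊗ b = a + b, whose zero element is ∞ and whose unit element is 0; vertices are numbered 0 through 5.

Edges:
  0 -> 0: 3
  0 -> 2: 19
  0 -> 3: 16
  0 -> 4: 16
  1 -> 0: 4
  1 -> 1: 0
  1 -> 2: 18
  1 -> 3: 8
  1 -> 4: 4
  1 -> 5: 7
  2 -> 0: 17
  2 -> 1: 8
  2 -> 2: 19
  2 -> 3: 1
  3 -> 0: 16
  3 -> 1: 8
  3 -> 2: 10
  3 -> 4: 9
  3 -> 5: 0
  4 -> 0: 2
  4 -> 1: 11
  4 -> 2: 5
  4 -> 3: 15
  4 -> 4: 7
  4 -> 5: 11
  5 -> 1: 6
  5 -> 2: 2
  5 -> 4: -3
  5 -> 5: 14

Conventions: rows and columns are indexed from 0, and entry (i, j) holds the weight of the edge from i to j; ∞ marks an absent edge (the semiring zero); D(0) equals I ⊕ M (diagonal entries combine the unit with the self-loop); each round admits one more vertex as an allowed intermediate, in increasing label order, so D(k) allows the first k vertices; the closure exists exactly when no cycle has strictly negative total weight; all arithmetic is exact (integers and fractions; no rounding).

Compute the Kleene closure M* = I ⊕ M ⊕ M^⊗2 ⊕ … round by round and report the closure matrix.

D(0):
  [0, ∞, 19, 16, 16, ∞]
  [4, 0, 18, 8, 4, 7]
  [17, 8, 0, 1, ∞, ∞]
  [16, 8, 10, 0, 9, 0]
  [2, 11, 5, 15, 0, 11]
  [∞, 6, 2, ∞, -3, 0]
D(1):
  [0, ∞, 19, 16, 16, ∞]
  [4, 0, 18, 8, 4, 7]
  [17, 8, 0, 1, 33, ∞]
  [16, 8, 10, 0, 9, 0]
  [2, 11, 5, 15, 0, 11]
  [∞, 6, 2, ∞, -3, 0]
D(2):
  [0, ∞, 19, 16, 16, ∞]
  [4, 0, 18, 8, 4, 7]
  [12, 8, 0, 1, 12, 15]
  [12, 8, 10, 0, 9, 0]
  [2, 11, 5, 15, 0, 11]
  [10, 6, 2, 14, -3, 0]
D(3):
  [0, 27, 19, 16, 16, 34]
  [4, 0, 18, 8, 4, 7]
  [12, 8, 0, 1, 12, 15]
  [12, 8, 10, 0, 9, 0]
  [2, 11, 5, 6, 0, 11]
  [10, 6, 2, 3, -3, 0]
D(4):
  [0, 24, 19, 16, 16, 16]
  [4, 0, 18, 8, 4, 7]
  [12, 8, 0, 1, 10, 1]
  [12, 8, 10, 0, 9, 0]
  [2, 11, 5, 6, 0, 6]
  [10, 6, 2, 3, -3, 0]
D(5):
  [0, 24, 19, 16, 16, 16]
  [4, 0, 9, 8, 4, 7]
  [12, 8, 0, 1, 10, 1]
  [11, 8, 10, 0, 9, 0]
  [2, 11, 5, 6, 0, 6]
  [-1, 6, 2, 3, -3, 0]
D(6):
  [0, 22, 18, 16, 13, 16]
  [4, 0, 9, 8, 4, 7]
  [0, 7, 0, 1, -2, 1]
  [-1, 6, 2, 0, -3, 0]
  [2, 11, 5, 6, 0, 6]
  [-1, 6, 2, 3, -3, 0]
Answer: M* = [[0, 22, 18, 16, 13, 16], [4, 0, 9, 8, 4, 7], [0, 7, 0, 1, -2, 1], [-1, 6, 2, 0, -3, 0], [2, 11, 5, 6, 0, 6], [-1, 6, 2, 3, -3, 0]]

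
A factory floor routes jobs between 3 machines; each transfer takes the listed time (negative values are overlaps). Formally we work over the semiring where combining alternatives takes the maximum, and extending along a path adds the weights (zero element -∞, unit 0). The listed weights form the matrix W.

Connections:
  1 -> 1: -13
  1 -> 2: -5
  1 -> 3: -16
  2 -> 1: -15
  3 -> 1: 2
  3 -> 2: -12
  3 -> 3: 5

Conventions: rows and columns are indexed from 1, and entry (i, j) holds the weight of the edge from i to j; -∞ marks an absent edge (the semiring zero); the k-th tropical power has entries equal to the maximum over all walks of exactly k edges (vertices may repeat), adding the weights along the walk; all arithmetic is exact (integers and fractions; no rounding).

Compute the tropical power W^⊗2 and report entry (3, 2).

W^⊗2:
  [-14, -18, -11]
  [-28, -20, -31]
  [7, -3, 10]
Key observation: the optimum is the walk 3->1->2, with weight 2 + (-5) = -3.
Optimal value attained by: walk 3->1->2.
Answer: (W^⊗2)[3][2] = -3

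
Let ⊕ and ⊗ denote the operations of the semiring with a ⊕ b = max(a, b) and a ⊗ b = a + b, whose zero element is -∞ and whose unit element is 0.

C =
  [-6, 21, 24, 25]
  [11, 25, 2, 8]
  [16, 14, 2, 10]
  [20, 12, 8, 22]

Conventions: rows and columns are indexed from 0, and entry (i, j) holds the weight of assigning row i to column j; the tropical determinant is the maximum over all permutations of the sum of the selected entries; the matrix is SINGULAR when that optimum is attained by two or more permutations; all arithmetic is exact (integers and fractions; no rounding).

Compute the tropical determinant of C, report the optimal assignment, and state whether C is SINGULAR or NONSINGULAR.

σ = (0, 1, 2, 3): (-6) + 25 + 2 + 22 = 43
σ = (0, 1, 3, 2): (-6) + 25 + 10 + 8 = 37
σ = (0, 2, 1, 3): (-6) + 2 + 14 + 22 = 32
σ = (0, 2, 3, 1): (-6) + 2 + 10 + 12 = 18
σ = (0, 3, 1, 2): (-6) + 8 + 14 + 8 = 24
σ = (0, 3, 2, 1): (-6) + 8 + 2 + 12 = 16
σ = (1, 0, 2, 3): 21 + 11 + 2 + 22 = 56
σ = (1, 0, 3, 2): 21 + 11 + 10 + 8 = 50
σ = (1, 2, 0, 3): 21 + 2 + 16 + 22 = 61
σ = (1, 2, 3, 0): 21 + 2 + 10 + 20 = 53
σ = (1, 3, 0, 2): 21 + 8 + 16 + 8 = 53
σ = (1, 3, 2, 0): 21 + 8 + 2 + 20 = 51
σ = (2, 0, 1, 3): 24 + 11 + 14 + 22 = 71
σ = (2, 0, 3, 1): 24 + 11 + 10 + 12 = 57
σ = (2, 1, 0, 3): 24 + 25 + 16 + 22 = 87
σ = (2, 1, 3, 0): 24 + 25 + 10 + 20 = 79
σ = (2, 3, 0, 1): 24 + 8 + 16 + 12 = 60
σ = (2, 3, 1, 0): 24 + 8 + 14 + 20 = 66
σ = (3, 0, 1, 2): 25 + 11 + 14 + 8 = 58
σ = (3, 0, 2, 1): 25 + 11 + 2 + 12 = 50
σ = (3, 1, 0, 2): 25 + 25 + 16 + 8 = 74
σ = (3, 1, 2, 0): 25 + 25 + 2 + 20 = 72
σ = (3, 2, 0, 1): 25 + 2 + 16 + 12 = 55
σ = (3, 2, 1, 0): 25 + 2 + 14 + 20 = 61
Optimal value attained by: σ = (2, 1, 0, 3).
Answer: det⊕(C) = 87; verdict: NONSINGULAR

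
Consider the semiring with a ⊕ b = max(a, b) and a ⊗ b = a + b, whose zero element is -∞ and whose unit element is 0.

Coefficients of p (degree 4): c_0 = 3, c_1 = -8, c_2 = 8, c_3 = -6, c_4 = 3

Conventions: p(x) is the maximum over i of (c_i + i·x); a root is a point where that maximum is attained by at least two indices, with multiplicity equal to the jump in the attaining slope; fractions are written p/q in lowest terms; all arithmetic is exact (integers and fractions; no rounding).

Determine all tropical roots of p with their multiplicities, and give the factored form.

hull edge (i=0, c=3) to (i=2, c=8): slope 5/2, span 2
hull edge (i=2, c=8) to (i=4, c=3): slope -5/2, span 2
Factored form: p(x) = 3 ⊗ (x ⊕ (-5/2)) ⊗ (x ⊕ (-5/2)) ⊗ (x ⊕ 5/2) ⊗ (x ⊕ 5/2)
Answer: roots = -5/2 (mult 2), 5/2 (mult 2)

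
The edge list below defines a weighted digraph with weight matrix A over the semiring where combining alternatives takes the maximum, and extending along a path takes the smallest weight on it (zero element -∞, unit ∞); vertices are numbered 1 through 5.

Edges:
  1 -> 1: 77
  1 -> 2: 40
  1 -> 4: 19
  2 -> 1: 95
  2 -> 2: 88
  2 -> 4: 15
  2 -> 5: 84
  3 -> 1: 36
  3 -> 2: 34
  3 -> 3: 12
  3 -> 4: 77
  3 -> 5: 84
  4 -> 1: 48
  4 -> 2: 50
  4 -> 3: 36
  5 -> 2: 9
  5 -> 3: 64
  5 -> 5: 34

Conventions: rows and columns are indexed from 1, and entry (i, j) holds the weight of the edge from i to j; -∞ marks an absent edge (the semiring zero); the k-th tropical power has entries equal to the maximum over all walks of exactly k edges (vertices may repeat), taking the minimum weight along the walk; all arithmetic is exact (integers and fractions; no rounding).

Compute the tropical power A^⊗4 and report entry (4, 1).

A^⊗2:
  [77, 40, 19, 19, 40]
  [88, 88, 64, 19, 84]
  [48, 50, 64, 19, 34]
  [50, 50, 12, 36, 50]
  [36, 34, 34, 64, 64]
A^⊗3:
  [77, 40, 40, 19, 40]
  [88, 88, 64, 64, 84]
  [50, 50, 34, 64, 64]
  [50, 50, 50, 19, 50]
  [48, 50, 64, 34, 34]
A^⊗4:
  [77, 40, 40, 40, 40]
  [88, 88, 64, 64, 84]
  [50, 50, 64, 34, 50]
  [50, 50, 50, 50, 50]
  [50, 50, 34, 64, 64]
Key observation: the optimum is the walk 4->2->2->2->1, with weight 50 min 88 min 88 min 95 = 50.
Optimal value attained by: walk 4->2->2->2->1.
Answer: (A^⊗4)[4][1] = 50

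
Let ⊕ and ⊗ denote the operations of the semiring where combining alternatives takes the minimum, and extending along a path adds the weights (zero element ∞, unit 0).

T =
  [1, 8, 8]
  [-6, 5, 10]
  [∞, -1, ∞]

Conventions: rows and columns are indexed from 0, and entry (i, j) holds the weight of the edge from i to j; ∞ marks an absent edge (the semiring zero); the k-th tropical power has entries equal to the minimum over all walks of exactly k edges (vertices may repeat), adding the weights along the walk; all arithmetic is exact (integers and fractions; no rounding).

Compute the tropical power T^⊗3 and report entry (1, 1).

T^⊗2:
  [2, 7, 9]
  [-5, 2, 2]
  [-7, 4, 9]
T^⊗3:
  [1, 8, 10]
  [-4, 1, 3]
  [-6, 1, 1]
Key observation: the optimum is the walk 1->0->2->1, with weight (-6) + 8 + (-1) = 1.
Optimal value attained by: walk 1->0->2->1.
Answer: (T^⊗3)[1][1] = 1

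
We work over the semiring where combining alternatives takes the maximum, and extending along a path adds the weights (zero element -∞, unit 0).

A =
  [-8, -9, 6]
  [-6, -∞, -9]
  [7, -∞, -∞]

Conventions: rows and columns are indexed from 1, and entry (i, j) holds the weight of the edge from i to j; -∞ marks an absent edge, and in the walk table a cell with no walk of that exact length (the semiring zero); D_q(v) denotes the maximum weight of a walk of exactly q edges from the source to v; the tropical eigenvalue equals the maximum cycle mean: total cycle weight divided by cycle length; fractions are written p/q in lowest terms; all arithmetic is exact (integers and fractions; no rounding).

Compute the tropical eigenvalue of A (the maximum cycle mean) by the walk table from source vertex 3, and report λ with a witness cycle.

q=0: [-∞, -∞, 0]
q=1: [7, -∞, -∞]
q=2: [-1, -2, 13]
q=3: [20, -10, 5]
Optimal cycle mean attained by: cycle 1->3->1, total 6 + 7, length 2.
Answer: λ = 13/2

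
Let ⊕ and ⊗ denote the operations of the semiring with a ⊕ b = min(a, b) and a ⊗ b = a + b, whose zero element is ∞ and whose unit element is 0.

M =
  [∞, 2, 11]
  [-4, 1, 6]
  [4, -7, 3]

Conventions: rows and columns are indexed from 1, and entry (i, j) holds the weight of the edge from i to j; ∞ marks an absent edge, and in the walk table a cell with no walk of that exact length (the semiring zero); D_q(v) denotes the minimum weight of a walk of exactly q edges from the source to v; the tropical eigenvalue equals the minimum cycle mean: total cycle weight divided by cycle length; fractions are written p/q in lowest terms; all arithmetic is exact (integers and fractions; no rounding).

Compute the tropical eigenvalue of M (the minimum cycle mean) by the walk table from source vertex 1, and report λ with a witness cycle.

q=0: [0, ∞, ∞]
q=1: [∞, 2, 11]
q=2: [-2, 3, 8]
q=3: [-1, 0, 9]
Optimal cycle mean attained by: cycle 1->2->1, total 2 + (-4), length 2.
Answer: λ = -1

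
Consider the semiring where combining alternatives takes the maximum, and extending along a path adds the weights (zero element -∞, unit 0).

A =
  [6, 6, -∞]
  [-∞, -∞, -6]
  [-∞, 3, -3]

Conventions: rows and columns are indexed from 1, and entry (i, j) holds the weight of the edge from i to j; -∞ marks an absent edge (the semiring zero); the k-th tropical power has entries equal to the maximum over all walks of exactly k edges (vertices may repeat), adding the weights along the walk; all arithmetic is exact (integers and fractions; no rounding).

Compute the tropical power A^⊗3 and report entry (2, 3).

A^⊗2:
  [12, 12, 0]
  [-∞, -3, -9]
  [-∞, 0, -3]
A^⊗3:
  [18, 18, 6]
  [-∞, -6, -9]
  [-∞, 0, -6]
Key observation: the optimum is the walk 2->3->2->3, with weight (-6) + 3 + (-6) = -9.
Optimal value attained by: walk 2->3->2->3.
Answer: (A^⊗3)[2][3] = -9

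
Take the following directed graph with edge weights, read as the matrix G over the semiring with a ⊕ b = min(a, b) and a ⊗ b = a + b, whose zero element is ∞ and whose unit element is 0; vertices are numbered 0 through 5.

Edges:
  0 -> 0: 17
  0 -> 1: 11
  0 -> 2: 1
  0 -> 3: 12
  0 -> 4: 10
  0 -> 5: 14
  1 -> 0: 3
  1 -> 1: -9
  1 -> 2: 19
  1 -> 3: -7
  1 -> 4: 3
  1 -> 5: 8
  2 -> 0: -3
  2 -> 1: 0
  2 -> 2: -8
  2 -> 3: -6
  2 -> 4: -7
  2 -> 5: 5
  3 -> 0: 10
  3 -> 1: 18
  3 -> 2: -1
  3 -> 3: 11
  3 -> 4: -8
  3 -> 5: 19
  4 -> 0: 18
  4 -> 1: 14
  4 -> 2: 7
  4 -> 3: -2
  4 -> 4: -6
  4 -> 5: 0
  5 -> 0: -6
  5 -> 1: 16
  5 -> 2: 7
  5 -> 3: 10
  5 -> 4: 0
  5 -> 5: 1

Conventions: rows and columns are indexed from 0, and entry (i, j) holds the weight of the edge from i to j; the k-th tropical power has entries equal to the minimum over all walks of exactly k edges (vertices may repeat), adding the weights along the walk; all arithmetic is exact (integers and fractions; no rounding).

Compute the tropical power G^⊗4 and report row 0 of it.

G^⊗2:
  [-2, 1, -7, -5, -6, 6]
  [-6, -18, -8, -16, -15, -1]
  [-11, -9, -16, -14, -15, -7]
  [-4, -1, -9, -10, -14, -8]
  [-6, 5, -3, -8, -12, -6]
  [-5, 5, -5, -2, -6, 0]
G^⊗3:
  [-10, -8, -15, -13, -14, -6]
  [-15, -27, -17, -25, -24, -15]
  [-19, -18, -24, -22, -23, -15]
  [-14, -10, -17, -16, -20, -14]
  [-12, -4, -11, -14, -18, -12]
  [-8, -5, -13, -11, -12, -6]
G^⊗4:
  [-18, -17, -23, -21, -22, -14]
  [-24, -36, -26, -34, -33, -24]
  [-27, -27, -32, -30, -31, -23]
  [-20, -19, -25, -23, -26, -20]
  [-18, -13, -19, -20, -24, -18]
  [-16, -14, -21, -19, -20, -12]
Answer: row 0 of G^⊗4 = [-18, -17, -23, -21, -22, -14]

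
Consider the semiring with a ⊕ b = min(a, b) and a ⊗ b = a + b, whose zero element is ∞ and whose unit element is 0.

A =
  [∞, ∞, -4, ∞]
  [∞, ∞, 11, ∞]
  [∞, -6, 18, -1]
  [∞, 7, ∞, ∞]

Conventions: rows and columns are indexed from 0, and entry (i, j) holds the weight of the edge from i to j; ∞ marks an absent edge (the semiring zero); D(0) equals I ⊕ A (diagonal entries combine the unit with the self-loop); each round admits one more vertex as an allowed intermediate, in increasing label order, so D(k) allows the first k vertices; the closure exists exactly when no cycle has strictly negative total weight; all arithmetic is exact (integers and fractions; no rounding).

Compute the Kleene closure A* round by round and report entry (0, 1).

D(0):
  [0, ∞, -4, ∞]
  [∞, 0, 11, ∞]
  [∞, -6, 0, -1]
  [∞, 7, ∞, 0]
D(1):
  [0, ∞, -4, ∞]
  [∞, 0, 11, ∞]
  [∞, -6, 0, -1]
  [∞, 7, ∞, 0]
D(2):
  [0, ∞, -4, ∞]
  [∞, 0, 11, ∞]
  [∞, -6, 0, -1]
  [∞, 7, 18, 0]
D(3):
  [0, -10, -4, -5]
  [∞, 0, 11, 10]
  [∞, -6, 0, -1]
  [∞, 7, 18, 0]
D(4):
  [0, -10, -4, -5]
  [∞, 0, 11, 10]
  [∞, -6, 0, -1]
  [∞, 7, 18, 0]
Answer: A*[0][1] = -10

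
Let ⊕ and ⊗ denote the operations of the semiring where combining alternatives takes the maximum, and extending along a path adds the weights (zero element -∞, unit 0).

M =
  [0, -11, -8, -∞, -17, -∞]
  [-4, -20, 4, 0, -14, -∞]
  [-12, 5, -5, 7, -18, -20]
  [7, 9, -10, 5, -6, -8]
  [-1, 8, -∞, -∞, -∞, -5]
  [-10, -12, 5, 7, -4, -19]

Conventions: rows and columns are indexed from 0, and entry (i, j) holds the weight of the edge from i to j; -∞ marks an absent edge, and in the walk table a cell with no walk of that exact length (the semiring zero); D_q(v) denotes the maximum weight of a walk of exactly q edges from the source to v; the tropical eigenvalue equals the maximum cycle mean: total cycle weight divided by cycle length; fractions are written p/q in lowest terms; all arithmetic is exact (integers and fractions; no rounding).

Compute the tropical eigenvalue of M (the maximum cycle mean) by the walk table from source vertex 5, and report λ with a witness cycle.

q=0: [-∞, -∞, -∞, -∞, -∞, 0]
q=1: [-10, -12, 5, 7, -4, -19]
q=2: [14, 16, 0, 12, 1, -1]
q=3: [19, 21, 20, 17, 6, 4]
q=4: [24, 26, 25, 27, 11, 9]
q=5: [34, 36, 30, 32, 21, 19]
q=6: [39, 41, 40, 37, 26, 24]
Optimal cycle mean attained by: cycle 1->2->3->1, total 4 + 7 + 9, length 3.
Answer: λ = 20/3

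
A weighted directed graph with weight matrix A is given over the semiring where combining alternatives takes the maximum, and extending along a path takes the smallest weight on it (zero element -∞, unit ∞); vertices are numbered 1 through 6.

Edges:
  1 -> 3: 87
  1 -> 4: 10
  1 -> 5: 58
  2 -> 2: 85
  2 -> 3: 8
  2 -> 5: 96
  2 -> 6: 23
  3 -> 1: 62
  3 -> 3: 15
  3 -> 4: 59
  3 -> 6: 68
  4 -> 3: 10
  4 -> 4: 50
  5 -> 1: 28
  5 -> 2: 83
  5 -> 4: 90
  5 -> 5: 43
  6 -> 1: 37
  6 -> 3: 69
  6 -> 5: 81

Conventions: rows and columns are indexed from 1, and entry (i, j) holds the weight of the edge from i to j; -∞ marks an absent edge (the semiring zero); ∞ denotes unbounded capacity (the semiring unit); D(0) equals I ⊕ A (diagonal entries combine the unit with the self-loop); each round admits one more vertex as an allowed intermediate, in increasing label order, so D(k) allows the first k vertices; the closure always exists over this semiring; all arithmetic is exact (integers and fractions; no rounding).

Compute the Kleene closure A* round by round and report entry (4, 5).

D(0):
  [∞, -∞, 87, 10, 58, -∞]
  [-∞, ∞, 8, -∞, 96, 23]
  [62, -∞, ∞, 59, -∞, 68]
  [-∞, -∞, 10, ∞, -∞, -∞]
  [28, 83, -∞, 90, ∞, -∞]
  [37, -∞, 69, -∞, 81, ∞]
D(1):
  [∞, -∞, 87, 10, 58, -∞]
  [-∞, ∞, 8, -∞, 96, 23]
  [62, -∞, ∞, 59, 58, 68]
  [-∞, -∞, 10, ∞, -∞, -∞]
  [28, 83, 28, 90, ∞, -∞]
  [37, -∞, 69, 10, 81, ∞]
D(2):
  [∞, -∞, 87, 10, 58, -∞]
  [-∞, ∞, 8, -∞, 96, 23]
  [62, -∞, ∞, 59, 58, 68]
  [-∞, -∞, 10, ∞, -∞, -∞]
  [28, 83, 28, 90, ∞, 23]
  [37, -∞, 69, 10, 81, ∞]
D(3):
  [∞, -∞, 87, 59, 58, 68]
  [8, ∞, 8, 8, 96, 23]
  [62, -∞, ∞, 59, 58, 68]
  [10, -∞, 10, ∞, 10, 10]
  [28, 83, 28, 90, ∞, 28]
  [62, -∞, 69, 59, 81, ∞]
D(4):
  [∞, -∞, 87, 59, 58, 68]
  [8, ∞, 8, 8, 96, 23]
  [62, -∞, ∞, 59, 58, 68]
  [10, -∞, 10, ∞, 10, 10]
  [28, 83, 28, 90, ∞, 28]
  [62, -∞, 69, 59, 81, ∞]
D(5):
  [∞, 58, 87, 59, 58, 68]
  [28, ∞, 28, 90, 96, 28]
  [62, 58, ∞, 59, 58, 68]
  [10, 10, 10, ∞, 10, 10]
  [28, 83, 28, 90, ∞, 28]
  [62, 81, 69, 81, 81, ∞]
D(6):
  [∞, 68, 87, 68, 68, 68]
  [28, ∞, 28, 90, 96, 28]
  [62, 68, ∞, 68, 68, 68]
  [10, 10, 10, ∞, 10, 10]
  [28, 83, 28, 90, ∞, 28]
  [62, 81, 69, 81, 81, ∞]
Answer: A*[4][5] = 10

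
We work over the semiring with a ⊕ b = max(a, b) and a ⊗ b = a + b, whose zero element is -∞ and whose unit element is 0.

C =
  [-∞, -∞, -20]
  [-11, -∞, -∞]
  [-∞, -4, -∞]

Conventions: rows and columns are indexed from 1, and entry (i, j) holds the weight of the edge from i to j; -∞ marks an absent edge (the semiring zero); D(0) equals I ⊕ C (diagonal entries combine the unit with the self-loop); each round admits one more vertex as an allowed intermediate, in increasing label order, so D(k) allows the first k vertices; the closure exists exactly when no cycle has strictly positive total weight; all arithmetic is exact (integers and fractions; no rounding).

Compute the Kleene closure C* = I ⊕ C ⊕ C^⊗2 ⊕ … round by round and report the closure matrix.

D(0):
  [0, -∞, -20]
  [-11, 0, -∞]
  [-∞, -4, 0]
D(1):
  [0, -∞, -20]
  [-11, 0, -31]
  [-∞, -4, 0]
D(2):
  [0, -∞, -20]
  [-11, 0, -31]
  [-15, -4, 0]
D(3):
  [0, -24, -20]
  [-11, 0, -31]
  [-15, -4, 0]
Answer: C* = [[0, -24, -20], [-11, 0, -31], [-15, -4, 0]]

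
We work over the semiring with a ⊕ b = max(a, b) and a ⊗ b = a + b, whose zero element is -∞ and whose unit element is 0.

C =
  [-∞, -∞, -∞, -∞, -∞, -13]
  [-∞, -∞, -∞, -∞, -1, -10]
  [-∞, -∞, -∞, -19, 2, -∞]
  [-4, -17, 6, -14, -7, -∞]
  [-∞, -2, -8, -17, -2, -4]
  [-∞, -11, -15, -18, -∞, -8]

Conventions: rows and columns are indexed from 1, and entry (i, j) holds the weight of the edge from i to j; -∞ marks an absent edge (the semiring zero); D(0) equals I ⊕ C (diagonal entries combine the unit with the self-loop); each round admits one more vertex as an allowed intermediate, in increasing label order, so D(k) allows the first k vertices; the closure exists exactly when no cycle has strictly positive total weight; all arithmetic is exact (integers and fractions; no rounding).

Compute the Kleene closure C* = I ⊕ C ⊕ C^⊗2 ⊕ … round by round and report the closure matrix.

D(0):
  [0, -∞, -∞, -∞, -∞, -13]
  [-∞, 0, -∞, -∞, -1, -10]
  [-∞, -∞, 0, -19, 2, -∞]
  [-4, -17, 6, 0, -7, -∞]
  [-∞, -2, -8, -17, 0, -4]
  [-∞, -11, -15, -18, -∞, 0]
D(1):
  [0, -∞, -∞, -∞, -∞, -13]
  [-∞, 0, -∞, -∞, -1, -10]
  [-∞, -∞, 0, -19, 2, -∞]
  [-4, -17, 6, 0, -7, -17]
  [-∞, -2, -8, -17, 0, -4]
  [-∞, -11, -15, -18, -∞, 0]
D(2):
  [0, -∞, -∞, -∞, -∞, -13]
  [-∞, 0, -∞, -∞, -1, -10]
  [-∞, -∞, 0, -19, 2, -∞]
  [-4, -17, 6, 0, -7, -17]
  [-∞, -2, -8, -17, 0, -4]
  [-∞, -11, -15, -18, -12, 0]
D(3):
  [0, -∞, -∞, -∞, -∞, -13]
  [-∞, 0, -∞, -∞, -1, -10]
  [-∞, -∞, 0, -19, 2, -∞]
  [-4, -17, 6, 0, 8, -17]
  [-∞, -2, -8, -17, 0, -4]
  [-∞, -11, -15, -18, -12, 0]
D(4):
  [0, -∞, -∞, -∞, -∞, -13]
  [-∞, 0, -∞, -∞, -1, -10]
  [-23, -36, 0, -19, 2, -36]
  [-4, -17, 6, 0, 8, -17]
  [-21, -2, -8, -17, 0, -4]
  [-22, -11, -12, -18, -10, 0]
D(5):
  [0, -∞, -∞, -∞, -∞, -13]
  [-22, 0, -9, -18, -1, -5]
  [-19, 0, 0, -15, 2, -2]
  [-4, 6, 6, 0, 8, 4]
  [-21, -2, -8, -17, 0, -4]
  [-22, -11, -12, -18, -10, 0]
D(6):
  [0, -24, -25, -31, -23, -13]
  [-22, 0, -9, -18, -1, -5]
  [-19, 0, 0, -15, 2, -2]
  [-4, 6, 6, 0, 8, 4]
  [-21, -2, -8, -17, 0, -4]
  [-22, -11, -12, -18, -10, 0]
Answer: C* = [[0, -24, -25, -31, -23, -13], [-22, 0, -9, -18, -1, -5], [-19, 0, 0, -15, 2, -2], [-4, 6, 6, 0, 8, 4], [-21, -2, -8, -17, 0, -4], [-22, -11, -12, -18, -10, 0]]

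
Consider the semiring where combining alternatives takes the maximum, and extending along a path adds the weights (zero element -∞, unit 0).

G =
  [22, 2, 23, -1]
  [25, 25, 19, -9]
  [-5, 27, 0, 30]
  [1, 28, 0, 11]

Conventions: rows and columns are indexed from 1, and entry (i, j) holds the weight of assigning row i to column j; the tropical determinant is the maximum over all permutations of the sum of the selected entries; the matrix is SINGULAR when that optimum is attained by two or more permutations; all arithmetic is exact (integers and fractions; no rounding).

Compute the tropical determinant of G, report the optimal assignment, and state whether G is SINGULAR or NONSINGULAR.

σ = (1, 2, 3, 4): 22 + 25 + 0 + 11 = 58
σ = (1, 2, 4, 3): 22 + 25 + 30 + 0 = 77
σ = (1, 3, 2, 4): 22 + 19 + 27 + 11 = 79
σ = (1, 3, 4, 2): 22 + 19 + 30 + 28 = 99
σ = (1, 4, 2, 3): 22 + (-9) + 27 + 0 = 40
σ = (1, 4, 3, 2): 22 + (-9) + 0 + 28 = 41
σ = (2, 1, 3, 4): 2 + 25 + 0 + 11 = 38
σ = (2, 1, 4, 3): 2 + 25 + 30 + 0 = 57
σ = (2, 3, 1, 4): 2 + 19 + (-5) + 11 = 27
σ = (2, 3, 4, 1): 2 + 19 + 30 + 1 = 52
σ = (2, 4, 1, 3): 2 + (-9) + (-5) + 0 = -12
σ = (2, 4, 3, 1): 2 + (-9) + 0 + 1 = -6
σ = (3, 1, 2, 4): 23 + 25 + 27 + 11 = 86
σ = (3, 1, 4, 2): 23 + 25 + 30 + 28 = 106
σ = (3, 2, 1, 4): 23 + 25 + (-5) + 11 = 54
σ = (3, 2, 4, 1): 23 + 25 + 30 + 1 = 79
σ = (3, 4, 1, 2): 23 + (-9) + (-5) + 28 = 37
σ = (3, 4, 2, 1): 23 + (-9) + 27 + 1 = 42
σ = (4, 1, 2, 3): (-1) + 25 + 27 + 0 = 51
σ = (4, 1, 3, 2): (-1) + 25 + 0 + 28 = 52
σ = (4, 2, 1, 3): (-1) + 25 + (-5) + 0 = 19
σ = (4, 2, 3, 1): (-1) + 25 + 0 + 1 = 25
σ = (4, 3, 1, 2): (-1) + 19 + (-5) + 28 = 41
σ = (4, 3, 2, 1): (-1) + 19 + 27 + 1 = 46
Optimal value attained by: σ = (3, 1, 4, 2).
Answer: det⊕(G) = 106; verdict: NONSINGULAR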